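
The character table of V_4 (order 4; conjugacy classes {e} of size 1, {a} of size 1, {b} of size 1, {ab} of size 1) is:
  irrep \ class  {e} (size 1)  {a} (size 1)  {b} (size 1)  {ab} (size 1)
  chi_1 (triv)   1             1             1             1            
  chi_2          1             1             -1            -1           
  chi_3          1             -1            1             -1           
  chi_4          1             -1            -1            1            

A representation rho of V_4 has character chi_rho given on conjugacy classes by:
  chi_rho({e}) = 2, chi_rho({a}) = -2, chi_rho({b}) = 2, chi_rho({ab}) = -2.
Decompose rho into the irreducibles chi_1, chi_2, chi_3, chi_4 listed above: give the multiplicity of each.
Multiplicities: chi_1: 0, chi_2: 0, chi_3: 2, chi_4: 0.

Working: Use <chi_rho, chi> = (1/|G|) sum_C |C| * chi_rho(C) * conj(chi(C)) with |G| = 4 for each irreducible chi in the table:
  <chi_rho, chi_1> = (1/4)[1*(2)*conj(1) + 1*(-2)*conj(1) + 1*(2)*conj(1) + 1*(-2)*conj(1)]
      = (1/4)[(2) + (-2) + (2) + (-2)] = 0/4 = 0
  <chi_rho, chi_2> = (1/4)[1*(2)*conj(1) + 1*(-2)*conj(1) + 1*(2)*conj(-1) + 1*(-2)*conj(-1)]
      = (1/4)[(2) + (-2) + (-2) + (2)] = 0/4 = 0
  <chi_rho, chi_3> = (1/4)[1*(2)*conj(1) + 1*(-2)*conj(-1) + 1*(2)*conj(1) + 1*(-2)*conj(-1)]
      = (1/4)[(2) + (2) + (2) + (2)] = 8/4 = 2
  <chi_rho, chi_4> = (1/4)[1*(2)*conj(1) + 1*(-2)*conj(-1) + 1*(2)*conj(-1) + 1*(-2)*conj(1)]
      = (1/4)[(2) + (2) + (-2) + (-2)] = 0/4 = 0
Dimension check: dim(rho) = sum (mult * dim) = 0*1 + 0*1 + 2*1 + 0*1 = 2 = chi_rho(e) = 2.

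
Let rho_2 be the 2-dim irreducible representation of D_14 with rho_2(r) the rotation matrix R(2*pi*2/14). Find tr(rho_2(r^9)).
chi_{rho_2}(r^9) = 2*cos(2*pi*2*9/14) = -2*cos(3*pi/7)

Explanation: rho_2(r^9) is rotation by angle 2*pi*2*9/14, whose trace is 2*cos(2*pi*2*9/14) = -2*cos(3*pi/7).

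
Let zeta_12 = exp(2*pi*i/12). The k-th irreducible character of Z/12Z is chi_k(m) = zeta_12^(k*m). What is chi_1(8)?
chi_1(8) = zeta_12^8 = exp(-2*I*pi/3)

Details: chi_1(8) = zeta_12^(1*8) = zeta_12^8. Since zeta_12^12 = 1, this equals zeta_12^8 = exp(2*pi*i*8/12) = exp(-2*I*pi/3).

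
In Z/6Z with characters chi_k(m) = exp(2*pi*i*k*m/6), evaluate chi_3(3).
chi_3(3) = zeta_6^9 = -1

Why: chi_3(3) = zeta_6^(3*3) = zeta_6^9. Since zeta_6^6 = 1, this equals zeta_6^3 = exp(2*pi*i*3/6) = -1.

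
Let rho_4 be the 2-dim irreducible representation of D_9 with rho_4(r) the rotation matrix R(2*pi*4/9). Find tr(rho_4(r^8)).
chi_{rho_4}(r^8) = 2*cos(2*pi*4*8/9) = -2*cos(pi/9)

Proof sketch: rho_4(r^8) is rotation by angle 2*pi*4*8/9, whose trace is 2*cos(2*pi*4*8/9) = -2*cos(pi/9).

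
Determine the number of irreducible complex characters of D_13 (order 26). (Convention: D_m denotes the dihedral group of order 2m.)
8

Solution. The number of irreducible complex representations of a finite group equals its number of conjugacy classes. D_13 has 8 conjugacy classes ((n+3)/2 for n odd), so D_13 (order 26) has exactly 8 irreducible complex representations.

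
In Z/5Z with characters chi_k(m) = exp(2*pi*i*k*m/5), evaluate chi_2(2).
chi_2(2) = zeta_5^4 = exp(-2*I*pi/5)

Derivation: chi_2(2) = zeta_5^(2*2) = zeta_5^4. Since zeta_5^5 = 1, this equals zeta_5^4 = exp(2*pi*i*4/5) = exp(-2*I*pi/5).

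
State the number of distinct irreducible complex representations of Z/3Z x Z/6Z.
18

Solution. The number of irreducible complex representations of a finite group equals its number of conjugacy classes. Z/3Z x Z/6Z is abelian of order 18, so every element is its own conjugacy class: 18 classes, so Z/3Z x Z/6Z (order 18) has exactly 18 irreducible complex representations.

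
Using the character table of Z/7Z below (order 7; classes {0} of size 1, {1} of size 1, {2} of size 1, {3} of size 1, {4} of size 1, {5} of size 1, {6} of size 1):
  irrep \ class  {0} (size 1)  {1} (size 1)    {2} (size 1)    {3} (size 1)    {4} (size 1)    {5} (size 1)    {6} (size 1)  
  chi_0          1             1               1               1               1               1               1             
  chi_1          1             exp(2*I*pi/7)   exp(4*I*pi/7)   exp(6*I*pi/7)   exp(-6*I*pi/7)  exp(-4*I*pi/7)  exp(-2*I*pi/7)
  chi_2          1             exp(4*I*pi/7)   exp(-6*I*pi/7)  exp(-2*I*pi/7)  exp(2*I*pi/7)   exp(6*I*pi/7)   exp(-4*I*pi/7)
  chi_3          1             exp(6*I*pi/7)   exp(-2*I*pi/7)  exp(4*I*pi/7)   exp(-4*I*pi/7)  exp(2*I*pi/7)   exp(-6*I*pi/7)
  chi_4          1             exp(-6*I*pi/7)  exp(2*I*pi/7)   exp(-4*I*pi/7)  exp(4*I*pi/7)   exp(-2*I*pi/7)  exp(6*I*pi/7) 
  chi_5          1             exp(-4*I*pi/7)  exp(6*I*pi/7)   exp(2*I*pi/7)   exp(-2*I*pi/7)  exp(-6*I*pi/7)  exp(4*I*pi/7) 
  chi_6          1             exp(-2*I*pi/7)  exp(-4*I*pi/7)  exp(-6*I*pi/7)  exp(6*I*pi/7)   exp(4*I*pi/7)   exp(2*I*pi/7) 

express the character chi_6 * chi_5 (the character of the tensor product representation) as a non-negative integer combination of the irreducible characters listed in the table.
chi_6 tensor chi_5 = chi_4 (all other irreducibles have multiplicity 0).

The character of a tensor product is the pointwise product (chi_6 * chi_5)(C) = chi_6(C) * chi_5(C):
  {0}: (1)*(1), {1}: (exp(-2*I*pi/7))*(exp(-4*I*pi/7)), {2}: (exp(-4*I*pi/7))*(exp(6*I*pi/7)), {3}: (exp(-6*I*pi/7))*(exp(2*I*pi/7)), {4}: (exp(6*I*pi/7))*(exp(-2*I*pi/7)), {5}: (exp(4*I*pi/7))*(exp(-6*I*pi/7)), {6}: (exp(2*I*pi/7))*(exp(4*I*pi/7))
so (chi_6 * chi_5) takes values
  {0} -> 1, {1} -> exp(-6*I*pi/7), {2} -> exp(2*I*pi/7), {3} -> exp(-4*I*pi/7), {4} -> exp(4*I*pi/7), {5} -> exp(-2*I*pi/7), {6} -> exp(6*I*pi/7).
Now take the inner product of this character with each irreducible chi from the table, <chi_6*chi_5, chi> = (1/7) sum_C |C| (chi_6*chi_5)(C) conj(chi(C)):
  <chi_6*chi_5, chi_0> = (1/7)[1*(1)*conj(1) + 1*(exp(-6*I*pi/7))*conj(1) + 1*(exp(2*I*pi/7))*conj(1) + 1*(exp(-4*I*pi/7))*conj(1) + 1*(exp(4*I*pi/7))*conj(1) + 1*(exp(-2*I*pi/7))*conj(1) + 1*(exp(6*I*pi/7))*conj(1)]
      = (1/7)[(1) + (exp(-6*I*pi/7)) + (exp(2*I*pi/7)) + (exp(-4*I*pi/7)) + (exp(4*I*pi/7)) + (exp(-2*I*pi/7)) + (exp(6*I*pi/7))] = 0/7 = 0
  <chi_6*chi_5, chi_1> = (1/7)[1*(1)*conj(1) + 1*(exp(-6*I*pi/7))*conj(exp(2*I*pi/7)) + 1*(exp(2*I*pi/7))*conj(exp(4*I*pi/7)) + 1*(exp(-4*I*pi/7))*conj(exp(6*I*pi/7)) + 1*(exp(4*I*pi/7))*conj(exp(-6*I*pi/7)) + 1*(exp(-2*I*pi/7))*conj(exp(-4*I*pi/7)) + 1*(exp(6*I*pi/7))*conj(exp(-2*I*pi/7))]
      = (1/7)[(1) + (exp(6*I*pi/7)) + (exp(-2*I*pi/7)) + (exp(4*I*pi/7)) + (exp(-4*I*pi/7)) + (exp(2*I*pi/7)) + (exp(-6*I*pi/7))] = 0/7 = 0
  <chi_6*chi_5, chi_2> = (1/7)[1*(1)*conj(1) + 1*(exp(-6*I*pi/7))*conj(exp(4*I*pi/7)) + 1*(exp(2*I*pi/7))*conj(exp(-6*I*pi/7)) + 1*(exp(-4*I*pi/7))*conj(exp(-2*I*pi/7)) + 1*(exp(4*I*pi/7))*conj(exp(2*I*pi/7)) + 1*(exp(-2*I*pi/7))*conj(exp(6*I*pi/7)) + 1*(exp(6*I*pi/7))*conj(exp(-4*I*pi/7))]
      = (1/7)[(1) + (exp(4*I*pi/7)) + (exp(-6*I*pi/7)) + (exp(-2*I*pi/7)) + (exp(2*I*pi/7)) + (exp(6*I*pi/7)) + (exp(-4*I*pi/7))] = 0/7 = 0
  <chi_6*chi_5, chi_3> = (1/7)[1*(1)*conj(1) + 1*(exp(-6*I*pi/7))*conj(exp(6*I*pi/7)) + 1*(exp(2*I*pi/7))*conj(exp(-2*I*pi/7)) + 1*(exp(-4*I*pi/7))*conj(exp(4*I*pi/7)) + 1*(exp(4*I*pi/7))*conj(exp(-4*I*pi/7)) + 1*(exp(-2*I*pi/7))*conj(exp(2*I*pi/7)) + 1*(exp(6*I*pi/7))*conj(exp(-6*I*pi/7))]
      = (1/7)[(1) + (exp(2*I*pi/7)) + (exp(4*I*pi/7)) + (exp(6*I*pi/7)) + (exp(-6*I*pi/7)) + (exp(-4*I*pi/7)) + (exp(-2*I*pi/7))] = 0/7 = 0
  <chi_6*chi_5, chi_4> = (1/7)[1*(1)*conj(1) + 1*(exp(-6*I*pi/7))*conj(exp(-6*I*pi/7)) + 1*(exp(2*I*pi/7))*conj(exp(2*I*pi/7)) + 1*(exp(-4*I*pi/7))*conj(exp(-4*I*pi/7)) + 1*(exp(4*I*pi/7))*conj(exp(4*I*pi/7)) + 1*(exp(-2*I*pi/7))*conj(exp(-2*I*pi/7)) + 1*(exp(6*I*pi/7))*conj(exp(6*I*pi/7))]
      = (1/7)[(1) + (1) + (1) + (1) + (1) + (1) + (1)] = 7/7 = 1
  <chi_6*chi_5, chi_5> = (1/7)[1*(1)*conj(1) + 1*(exp(-6*I*pi/7))*conj(exp(-4*I*pi/7)) + 1*(exp(2*I*pi/7))*conj(exp(6*I*pi/7)) + 1*(exp(-4*I*pi/7))*conj(exp(2*I*pi/7)) + 1*(exp(4*I*pi/7))*conj(exp(-2*I*pi/7)) + 1*(exp(-2*I*pi/7))*conj(exp(-6*I*pi/7)) + 1*(exp(6*I*pi/7))*conj(exp(4*I*pi/7))]
      = (1/7)[(1) + (exp(-2*I*pi/7)) + (exp(-4*I*pi/7)) + (exp(-6*I*pi/7)) + (exp(6*I*pi/7)) + (exp(4*I*pi/7)) + (exp(2*I*pi/7))] = 0/7 = 0
  <chi_6*chi_5, chi_6> = (1/7)[1*(1)*conj(1) + 1*(exp(-6*I*pi/7))*conj(exp(-2*I*pi/7)) + 1*(exp(2*I*pi/7))*conj(exp(-4*I*pi/7)) + 1*(exp(-4*I*pi/7))*conj(exp(-6*I*pi/7)) + 1*(exp(4*I*pi/7))*conj(exp(6*I*pi/7)) + 1*(exp(-2*I*pi/7))*conj(exp(4*I*pi/7)) + 1*(exp(6*I*pi/7))*conj(exp(2*I*pi/7))]
      = (1/7)[(1) + (exp(-4*I*pi/7)) + (exp(6*I*pi/7)) + (exp(2*I*pi/7)) + (exp(-2*I*pi/7)) + (exp(-6*I*pi/7)) + (exp(4*I*pi/7))] = 0/7 = 0
(Exp terms are combined using exp(i*s)*conj(exp(i*t)) = exp(i*(s-t)), and sums of them are collapsed using the identity that for every m > 1 the m distinct m-th roots of unity sum to 0, e.g. 1 + exp(2*I*pi/3) + exp(-2*I*pi/3) = 0.)
Hence the multiplicities are chi_4: 1. Dimension check: dim(chi_6)*dim(chi_5) = 1*1 = 1 and sum (mult * dim) = 1*1 = 1.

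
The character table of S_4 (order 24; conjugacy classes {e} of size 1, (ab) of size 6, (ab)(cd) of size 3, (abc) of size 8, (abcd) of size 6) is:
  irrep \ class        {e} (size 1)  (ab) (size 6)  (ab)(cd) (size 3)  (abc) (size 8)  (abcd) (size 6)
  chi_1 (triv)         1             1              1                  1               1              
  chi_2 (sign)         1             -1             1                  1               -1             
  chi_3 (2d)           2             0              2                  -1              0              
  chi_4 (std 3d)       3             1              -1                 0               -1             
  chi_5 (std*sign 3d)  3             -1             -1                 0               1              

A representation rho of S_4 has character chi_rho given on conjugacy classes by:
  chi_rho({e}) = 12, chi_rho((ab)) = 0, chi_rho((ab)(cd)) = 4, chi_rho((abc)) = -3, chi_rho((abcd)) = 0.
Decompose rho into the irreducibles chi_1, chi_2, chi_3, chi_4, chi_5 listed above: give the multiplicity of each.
Multiplicities: chi_1: 0, chi_2: 0, chi_3: 3, chi_4: 1, chi_5: 1.

Why: Use <chi_rho, chi> = (1/|G|) sum_C |C| * chi_rho(C) * conj(chi(C)) with |G| = 24 for each irreducible chi in the table:
  <chi_rho, chi_1> = (1/24)[1*(12)*conj(1) + 6*(0)*conj(1) + 3*(4)*conj(1) + 8*(-3)*conj(1) + 6*(0)*conj(1)]
      = (1/24)[(12) + (0) + (12) + (-24) + (0)] = 0/24 = 0
  <chi_rho, chi_2> = (1/24)[1*(12)*conj(1) + 6*(0)*conj(-1) + 3*(4)*conj(1) + 8*(-3)*conj(1) + 6*(0)*conj(-1)]
      = (1/24)[(12) + (0) + (12) + (-24) + (0)] = 0/24 = 0
  <chi_rho, chi_3> = (1/24)[1*(12)*conj(2) + 6*(0)*conj(0) + 3*(4)*conj(2) + 8*(-3)*conj(-1) + 6*(0)*conj(0)]
      = (1/24)[(24) + (0) + (24) + (24) + (0)] = 72/24 = 3
  <chi_rho, chi_4> = (1/24)[1*(12)*conj(3) + 6*(0)*conj(1) + 3*(4)*conj(-1) + 8*(-3)*conj(0) + 6*(0)*conj(-1)]
      = (1/24)[(36) + (0) + (-12) + (0) + (0)] = 24/24 = 1
  <chi_rho, chi_5> = (1/24)[1*(12)*conj(3) + 6*(0)*conj(-1) + 3*(4)*conj(-1) + 8*(-3)*conj(0) + 6*(0)*conj(1)]
      = (1/24)[(36) + (0) + (-12) + (0) + (0)] = 24/24 = 1
Dimension check: dim(rho) = sum (mult * dim) = 0*1 + 0*1 + 3*2 + 1*3 + 1*3 = 12 = chi_rho(e) = 12.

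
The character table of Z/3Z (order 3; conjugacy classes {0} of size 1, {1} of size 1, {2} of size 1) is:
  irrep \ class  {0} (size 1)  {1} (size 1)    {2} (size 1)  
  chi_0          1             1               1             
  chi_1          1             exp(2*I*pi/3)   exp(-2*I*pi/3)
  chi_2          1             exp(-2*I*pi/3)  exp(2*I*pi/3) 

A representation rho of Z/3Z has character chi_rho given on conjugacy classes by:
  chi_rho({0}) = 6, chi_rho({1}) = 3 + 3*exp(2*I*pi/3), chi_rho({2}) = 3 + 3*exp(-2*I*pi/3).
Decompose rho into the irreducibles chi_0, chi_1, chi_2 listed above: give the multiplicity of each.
Multiplicities: chi_0: 3, chi_1: 3, chi_2: 0.

Solution. Use <chi_rho, chi> = (1/|G|) sum_C |C| * chi_rho(C) * conj(chi(C)) with |G| = 3 for each irreducible chi in the table:
  <chi_rho, chi_0> = (1/3)[1*(6)*conj(1) + 1*(3 + 3*exp(2*I*pi/3))*conj(1) + 1*(3 + 3*exp(-2*I*pi/3))*conj(1)]
      = (1/3)[(6) + (3 + 3*exp(2*I*pi/3)) + (3 + 3*exp(-2*I*pi/3))] = 9/3 = 3
  <chi_rho, chi_1> = (1/3)[1*(6)*conj(1) + 1*(3 + 3*exp(2*I*pi/3))*conj(exp(2*I*pi/3)) + 1*(3 + 3*exp(-2*I*pi/3))*conj(exp(-2*I*pi/3))]
      = (1/3)[(6) + (3 + 3*exp(-2*I*pi/3)) + (3 + 3*exp(2*I*pi/3))] = 9/3 = 3
  <chi_rho, chi_2> = (1/3)[1*(6)*conj(1) + 1*(3 + 3*exp(2*I*pi/3))*conj(exp(-2*I*pi/3)) + 1*(3 + 3*exp(-2*I*pi/3))*conj(exp(2*I*pi/3))]
      = (1/3)[(6) + (-3) + (-3)] = 0/3 = 0
(Exp terms are combined using exp(i*s)*conj(exp(i*t)) = exp(i*(s-t)), and sums of them are collapsed using the identity that for every m > 1 the m distinct m-th roots of unity sum to 0, e.g. 1 + exp(2*I*pi/3) + exp(-2*I*pi/3) = 0.)
Dimension check: dim(rho) = sum (mult * dim) = 3*1 + 3*1 + 0*1 = 6 = chi_rho(e) = 6.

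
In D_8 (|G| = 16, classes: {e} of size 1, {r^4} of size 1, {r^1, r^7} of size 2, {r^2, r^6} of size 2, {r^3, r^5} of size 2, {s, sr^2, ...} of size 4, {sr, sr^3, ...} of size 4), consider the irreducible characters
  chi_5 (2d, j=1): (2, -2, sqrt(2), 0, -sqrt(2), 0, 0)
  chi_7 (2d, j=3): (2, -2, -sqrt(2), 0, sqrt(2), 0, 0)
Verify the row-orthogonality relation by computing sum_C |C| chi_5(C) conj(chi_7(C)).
Sum = 0; so <chi_5, chi_7> = 0 (distinct irreducibles are orthogonal).

Why: Compute term by term over conjugacy classes (|C| * chi_5(C) * conj(chi_7(C))):
  1*(2)*conj(2) + 1*(-2)*conj(-2) + 2*(sqrt(2))*conj(-sqrt(2)) + 2*(0)*conj(0) + 2*(-sqrt(2))*conj(sqrt(2)) + 4*(0)*conj(0) + 4*(0)*conj(0)
  = (4) + (4) + (-4) + (0) + (-4) + (0) + (0)
  = 0.
Dividing by |G| = 16 gives 0/16 = 0, matching the row-orthogonality relation <chi_5, chi_7> = [chi_5 = chi_7].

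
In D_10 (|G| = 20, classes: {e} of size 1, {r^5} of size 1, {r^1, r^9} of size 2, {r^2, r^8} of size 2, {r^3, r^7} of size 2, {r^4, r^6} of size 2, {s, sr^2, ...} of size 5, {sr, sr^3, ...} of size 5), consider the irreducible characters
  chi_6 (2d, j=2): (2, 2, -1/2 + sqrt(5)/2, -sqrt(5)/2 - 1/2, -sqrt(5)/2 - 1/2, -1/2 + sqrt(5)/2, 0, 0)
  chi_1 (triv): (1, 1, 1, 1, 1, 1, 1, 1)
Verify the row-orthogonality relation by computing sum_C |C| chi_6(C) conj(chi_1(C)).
Sum = 0; so <chi_6, chi_1> = 0 (distinct irreducibles are orthogonal).

Solution. Compute term by term over conjugacy classes (|C| * chi_6(C) * conj(chi_1(C))):
  1*(2)*conj(1) + 1*(2)*conj(1) + 2*(-1/2 + sqrt(5)/2)*conj(1) + 2*(-sqrt(5)/2 - 1/2)*conj(1) + 2*(-sqrt(5)/2 - 1/2)*conj(1) + 2*(-1/2 + sqrt(5)/2)*conj(1) + 5*(0)*conj(1) + 5*(0)*conj(1)
  = (2) + (2) + (-1 + sqrt(5)) + (-sqrt(5) - 1) + (-sqrt(5) - 1) + (-1 + sqrt(5)) + (0) + (0)
  = 0.
Dividing by |G| = 20 gives 0/20 = 0, matching the row-orthogonality relation <chi_6, chi_1> = [chi_6 = chi_1].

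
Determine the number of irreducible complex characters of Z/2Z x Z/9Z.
18

Explanation: The number of irreducible complex representations of a finite group equals its number of conjugacy classes. Z/2Z x Z/9Z is abelian of order 18, so every element is its own conjugacy class: 18 classes, so Z/2Z x Z/9Z (order 18) has exactly 18 irreducible complex representations.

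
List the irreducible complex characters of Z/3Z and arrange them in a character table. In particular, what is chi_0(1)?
Character table of Z/3Z (irreps indexed chi_0,...,chi_2 with chi_k(m) = zeta_3^(k*m), zeta_3 = exp(2*pi*i/3)):
  irrep \ class  {0} (size 1)  {1} (size 1)    {2} (size 1)  
  chi_0          1             1               1             
  chi_1          1             exp(2*I*pi/3)   exp(-2*I*pi/3)
  chi_2          1             exp(-2*I*pi/3)  exp(2*I*pi/3) 

Spot check: chi_0(1) = zeta_3^(0*1) = zeta_3^0 = 1.

Proof sketch: Z/3Z is abelian, so all 3 irreducible complex representations are 1-dimensional. They are given by chi_k(m) = zeta_3^(k*m) for k = 0,...,2. Row orthogonality: sum_m chi_k(m) conj(chi_l(m)) = 3 * [k = l].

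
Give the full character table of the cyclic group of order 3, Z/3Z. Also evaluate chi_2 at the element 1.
Character table of Z/3Z (irreps indexed chi_0,...,chi_2 with chi_k(m) = zeta_3^(k*m), zeta_3 = exp(2*pi*i/3)):
  irrep \ class  {0} (size 1)  {1} (size 1)    {2} (size 1)  
  chi_0          1             1               1             
  chi_1          1             exp(2*I*pi/3)   exp(-2*I*pi/3)
  chi_2          1             exp(-2*I*pi/3)  exp(2*I*pi/3) 

Spot check: chi_2(1) = zeta_3^(2*1) = zeta_3^2 = exp(-2*I*pi/3).

Z/3Z is abelian, so all 3 irreducible complex representations are 1-dimensional. They are given by chi_k(m) = zeta_3^(k*m) for k = 0,...,2. Row orthogonality: sum_m chi_k(m) conj(chi_l(m)) = 3 * [k = l].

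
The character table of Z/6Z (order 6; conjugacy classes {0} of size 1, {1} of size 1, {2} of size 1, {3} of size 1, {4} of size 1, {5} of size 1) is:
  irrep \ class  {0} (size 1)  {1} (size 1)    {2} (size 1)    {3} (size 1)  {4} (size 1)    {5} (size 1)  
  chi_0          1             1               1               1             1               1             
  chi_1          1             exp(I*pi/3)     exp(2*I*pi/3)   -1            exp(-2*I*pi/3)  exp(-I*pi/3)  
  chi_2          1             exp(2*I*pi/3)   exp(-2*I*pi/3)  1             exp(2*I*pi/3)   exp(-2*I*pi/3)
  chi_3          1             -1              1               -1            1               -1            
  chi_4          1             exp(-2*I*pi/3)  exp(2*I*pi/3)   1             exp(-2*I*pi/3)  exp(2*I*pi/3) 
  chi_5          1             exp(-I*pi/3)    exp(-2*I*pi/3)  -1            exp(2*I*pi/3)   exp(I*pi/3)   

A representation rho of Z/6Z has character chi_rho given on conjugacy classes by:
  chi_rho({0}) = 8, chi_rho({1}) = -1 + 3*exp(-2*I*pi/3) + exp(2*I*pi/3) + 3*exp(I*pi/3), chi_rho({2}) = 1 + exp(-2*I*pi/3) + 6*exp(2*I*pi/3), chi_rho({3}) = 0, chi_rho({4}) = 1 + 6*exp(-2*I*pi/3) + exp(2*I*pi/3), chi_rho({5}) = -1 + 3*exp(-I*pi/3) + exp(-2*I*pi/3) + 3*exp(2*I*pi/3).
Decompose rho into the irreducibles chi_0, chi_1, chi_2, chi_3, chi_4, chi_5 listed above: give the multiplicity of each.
Multiplicities: chi_0: 0, chi_1: 3, chi_2: 1, chi_3: 1, chi_4: 3, chi_5: 0.

Justification: Use <chi_rho, chi> = (1/|G|) sum_C |C| * chi_rho(C) * conj(chi(C)) with |G| = 6 for each irreducible chi in the table:
  <chi_rho, chi_0> = (1/6)[1*(8)*conj(1) + 1*(-1 + 3*exp(-2*I*pi/3) + exp(2*I*pi/3) + 3*exp(I*pi/3))*conj(1) + 1*(1 + exp(-2*I*pi/3) + 6*exp(2*I*pi/3))*conj(1) + 1*(0)*conj(1) + 1*(1 + 6*exp(-2*I*pi/3) + exp(2*I*pi/3))*conj(1) + 1*(-1 + 3*exp(-I*pi/3) + exp(-2*I*pi/3) + 3*exp(2*I*pi/3))*conj(1)]
      = (1/6)[(8) + (-1 + 3*exp(-2*I*pi/3) + exp(2*I*pi/3) + 3*exp(I*pi/3)) + (1 + exp(-2*I*pi/3) + 6*exp(2*I*pi/3)) + (0) + (1 + 6*exp(-2*I*pi/3) + exp(2*I*pi/3)) + (-1 + 3*exp(-I*pi/3) + exp(-2*I*pi/3) + 3*exp(2*I*pi/3))] = 0/6 = 0
  <chi_rho, chi_1> = (1/6)[1*(8)*conj(1) + 1*(-1 + 3*exp(-2*I*pi/3) + exp(2*I*pi/3) + 3*exp(I*pi/3))*conj(exp(I*pi/3)) + 1*(1 + exp(-2*I*pi/3) + 6*exp(2*I*pi/3))*conj(exp(2*I*pi/3)) + 1*(0)*conj(-1) + 1*(1 + 6*exp(-2*I*pi/3) + exp(2*I*pi/3))*conj(exp(-2*I*pi/3)) + 1*(-1 + 3*exp(-I*pi/3) + exp(-2*I*pi/3) + 3*exp(2*I*pi/3))*conj(exp(-I*pi/3))]
      = (1/6)[(8) + (-exp(-I*pi/3) + exp(I*pi/3)) + (5) + (0) + (5) + (-exp(I*pi/3) + exp(-I*pi/3))] = 18/6 = 3
  <chi_rho, chi_2> = (1/6)[1*(8)*conj(1) + 1*(-1 + 3*exp(-2*I*pi/3) + exp(2*I*pi/3) + 3*exp(I*pi/3))*conj(exp(2*I*pi/3)) + 1*(1 + exp(-2*I*pi/3) + 6*exp(2*I*pi/3))*conj(exp(-2*I*pi/3)) + 1*(0)*conj(1) + 1*(1 + 6*exp(-2*I*pi/3) + exp(2*I*pi/3))*conj(exp(2*I*pi/3)) + 1*(-1 + 3*exp(-I*pi/3) + exp(-2*I*pi/3) + 3*exp(2*I*pi/3))*conj(exp(-2*I*pi/3))]
      = (1/6)[(8) + (1 + 3*exp(-I*pi/3) - exp(-2*I*pi/3) + 3*exp(2*I*pi/3)) + (1 + 6*exp(-2*I*pi/3) + exp(2*I*pi/3)) + (0) + (1 + exp(-2*I*pi/3) + 6*exp(2*I*pi/3)) + (1 + 3*exp(-2*I*pi/3) - exp(2*I*pi/3) + 3*exp(I*pi/3))] = 6/6 = 1
  <chi_rho, chi_3> = (1/6)[1*(8)*conj(1) + 1*(-1 + 3*exp(-2*I*pi/3) + exp(2*I*pi/3) + 3*exp(I*pi/3))*conj(-1) + 1*(1 + exp(-2*I*pi/3) + 6*exp(2*I*pi/3))*conj(1) + 1*(0)*conj(-1) + 1*(1 + 6*exp(-2*I*pi/3) + exp(2*I*pi/3))*conj(1) + 1*(-1 + 3*exp(-I*pi/3) + exp(-2*I*pi/3) + 3*exp(2*I*pi/3))*conj(-1)]
      = (1/6)[(8) + (1 - 3*exp(I*pi/3) - exp(2*I*pi/3) - 3*exp(-2*I*pi/3)) + (1 + exp(-2*I*pi/3) + 6*exp(2*I*pi/3)) + (0) + (1 + 6*exp(-2*I*pi/3) + exp(2*I*pi/3)) + (1 - 3*exp(2*I*pi/3) - exp(-2*I*pi/3) - 3*exp(-I*pi/3))] = 6/6 = 1
  <chi_rho, chi_4> = (1/6)[1*(8)*conj(1) + 1*(-1 + 3*exp(-2*I*pi/3) + exp(2*I*pi/3) + 3*exp(I*pi/3))*conj(exp(-2*I*pi/3)) + 1*(1 + exp(-2*I*pi/3) + 6*exp(2*I*pi/3))*conj(exp(2*I*pi/3)) + 1*(0)*conj(1) + 1*(1 + 6*exp(-2*I*pi/3) + exp(2*I*pi/3))*conj(exp(-2*I*pi/3)) + 1*(-1 + 3*exp(-I*pi/3) + exp(-2*I*pi/3) + 3*exp(2*I*pi/3))*conj(exp(2*I*pi/3))]
      = (1/6)[(8) + (exp(-2*I*pi/3) - exp(2*I*pi/3)) + (5) + (0) + (5) + (exp(2*I*pi/3) - exp(-2*I*pi/3))] = 18/6 = 3
  <chi_rho, chi_5> = (1/6)[1*(8)*conj(1) + 1*(-1 + 3*exp(-2*I*pi/3) + exp(2*I*pi/3) + 3*exp(I*pi/3))*conj(exp(-I*pi/3)) + 1*(1 + exp(-2*I*pi/3) + 6*exp(2*I*pi/3))*conj(exp(-2*I*pi/3)) + 1*(0)*conj(-1) + 1*(1 + 6*exp(-2*I*pi/3) + exp(2*I*pi/3))*conj(exp(2*I*pi/3)) + 1*(-1 + 3*exp(-I*pi/3) + exp(-2*I*pi/3) + 3*exp(2*I*pi/3))*conj(exp(I*pi/3))]
      = (1/6)[(8) + (-1 + 3*exp(-I*pi/3) - exp(I*pi/3) + 3*exp(2*I*pi/3)) + (1 + 6*exp(-2*I*pi/3) + exp(2*I*pi/3)) + (0) + (1 + exp(-2*I*pi/3) + 6*exp(2*I*pi/3)) + (-1 + 3*exp(-2*I*pi/3) - exp(-I*pi/3) + 3*exp(I*pi/3))] = 0/6 = 0
(Exp terms are combined using exp(i*s)*conj(exp(i*t)) = exp(i*(s-t)), and sums of them are collapsed using the identity that for every m > 1 the m distinct m-th roots of unity sum to 0, e.g. 1 + exp(2*I*pi/3) + exp(-2*I*pi/3) = 0.)
Dimension check: dim(rho) = sum (mult * dim) = 0*1 + 3*1 + 1*1 + 1*1 + 3*1 + 0*1 = 8 = chi_rho(e) = 8.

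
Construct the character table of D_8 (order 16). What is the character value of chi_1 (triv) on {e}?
Conjugacy classes: {e} of size 1, {r^4} of size 1, {r^1, r^7} of size 2, {r^2, r^6} of size 2, {r^3, r^5} of size 2, {s, sr^2, ...} of size 4, {sr, sr^3, ...} of size 4.
Character table:
  irrep \ class              {e} (size 1)  {r^4} (size 1)  {r^1, r^7} (size 2)  {r^2, r^6} (size 2)  {r^3, r^5} (size 2)  {s, sr^2, ...} (size 4)  {sr, sr^3, ...} (size 4)
  chi_1 (triv)               1             1               1                    1                    1                    1                        1                       
  chi_2 (sign: r->1, s->-1)  1             1               1                    1                    1                    -1                       -1                      
  chi_3 (r->-1, s->1)        1             1               -1                   1                    -1                   1                        -1                      
  chi_4 (r->-1, s->-1)       1             1               -1                   1                    -1                   -1                       1                       
  chi_5 (2d, j=1)            2             -2              sqrt(2)              0                    -sqrt(2)             0                        0                       
  chi_6 (2d, j=2)            2             2               0                    -2                   0                    0                        0                       
  chi_7 (2d, j=3)            2             -2              -sqrt(2)             0                    sqrt(2)              0                        0                       

Spot check: chi_1 (triv) on {e} = 1.

Details: D_8 has order 2*8 = 16 with 7 conjugacy classes, hence 7 irreducibles. Sum of squared dims 1 + 1 + 1 + 1 + 4 + 4 + 4 = 16 = |G|. Linear characters come from the abelianisation; the 2-dimensional irreps have character r^k -> 2*cos(2*pi*j*k/8), reflections -> 0.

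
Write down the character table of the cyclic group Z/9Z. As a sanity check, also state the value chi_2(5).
Character table of Z/9Z (irreps indexed chi_0,...,chi_8 with chi_k(m) = zeta_9^(k*m), zeta_9 = exp(2*pi*i/9)):
  irrep \ class  {0} (size 1)  {1} (size 1)    {2} (size 1)    {3} (size 1)    {4} (size 1)    {5} (size 1)    {6} (size 1)    {7} (size 1)    {8} (size 1)  
  chi_0          1             1               1               1               1               1               1               1               1             
  chi_1          1             exp(2*I*pi/9)   exp(4*I*pi/9)   exp(2*I*pi/3)   exp(8*I*pi/9)   exp(-8*I*pi/9)  exp(-2*I*pi/3)  exp(-4*I*pi/9)  exp(-2*I*pi/9)
  chi_2          1             exp(4*I*pi/9)   exp(8*I*pi/9)   exp(-2*I*pi/3)  exp(-2*I*pi/9)  exp(2*I*pi/9)   exp(2*I*pi/3)   exp(-8*I*pi/9)  exp(-4*I*pi/9)
  chi_3          1             exp(2*I*pi/3)   exp(-2*I*pi/3)  1               exp(2*I*pi/3)   exp(-2*I*pi/3)  1               exp(2*I*pi/3)   exp(-2*I*pi/3)
  chi_4          1             exp(8*I*pi/9)   exp(-2*I*pi/9)  exp(2*I*pi/3)   exp(-4*I*pi/9)  exp(4*I*pi/9)   exp(-2*I*pi/3)  exp(2*I*pi/9)   exp(-8*I*pi/9)
  chi_5          1             exp(-8*I*pi/9)  exp(2*I*pi/9)   exp(-2*I*pi/3)  exp(4*I*pi/9)   exp(-4*I*pi/9)  exp(2*I*pi/3)   exp(-2*I*pi/9)  exp(8*I*pi/9) 
  chi_6          1             exp(-2*I*pi/3)  exp(2*I*pi/3)   1               exp(-2*I*pi/3)  exp(2*I*pi/3)   1               exp(-2*I*pi/3)  exp(2*I*pi/3) 
  chi_7          1             exp(-4*I*pi/9)  exp(-8*I*pi/9)  exp(2*I*pi/3)   exp(2*I*pi/9)   exp(-2*I*pi/9)  exp(-2*I*pi/3)  exp(8*I*pi/9)   exp(4*I*pi/9) 
  chi_8          1             exp(-2*I*pi/9)  exp(-4*I*pi/9)  exp(-2*I*pi/3)  exp(-8*I*pi/9)  exp(8*I*pi/9)   exp(2*I*pi/3)   exp(4*I*pi/9)   exp(2*I*pi/9) 

Spot check: chi_2(5) = zeta_9^(2*5) = zeta_9^10 = exp(2*I*pi/9).

Derivation: Z/9Z is abelian, so all 9 irreducible complex representations are 1-dimensional. They are given by chi_k(m) = zeta_9^(k*m) for k = 0,...,8. Row orthogonality: sum_m chi_k(m) conj(chi_l(m)) = 9 * [k = l].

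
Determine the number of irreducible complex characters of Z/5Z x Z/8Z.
40

Argument: The number of irreducible complex representations of a finite group equals its number of conjugacy classes. Z/5Z x Z/8Z is abelian of order 40, so every element is its own conjugacy class: 40 classes, so Z/5Z x Z/8Z (order 40) has exactly 40 irreducible complex representations.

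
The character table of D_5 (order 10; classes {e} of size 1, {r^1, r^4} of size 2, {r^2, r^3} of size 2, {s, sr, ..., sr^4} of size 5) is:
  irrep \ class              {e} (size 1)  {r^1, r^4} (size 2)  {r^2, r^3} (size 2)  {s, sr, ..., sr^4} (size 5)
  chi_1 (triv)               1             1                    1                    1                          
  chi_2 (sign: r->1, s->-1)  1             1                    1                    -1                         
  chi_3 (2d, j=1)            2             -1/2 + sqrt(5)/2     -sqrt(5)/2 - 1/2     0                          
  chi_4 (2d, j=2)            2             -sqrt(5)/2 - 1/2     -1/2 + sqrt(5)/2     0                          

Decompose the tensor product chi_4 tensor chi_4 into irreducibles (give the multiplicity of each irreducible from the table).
chi_4 tensor chi_4 = chi_1 + chi_2 + chi_3 (all other irreducibles have multiplicity 0).

Solution. The character of a tensor product is the pointwise product (chi_4 * chi_4)(C) = chi_4(C) * chi_4(C):
  {e}: (2)*(2), {r^1, r^4}: (-sqrt(5)/2 - 1/2)*(-sqrt(5)/2 - 1/2), {r^2, r^3}: (-1/2 + sqrt(5)/2)*(-1/2 + sqrt(5)/2), {s, sr, ..., sr^4}: (0)*(0)
so (chi_4 * chi_4) takes values
  {e} -> 4, {r^1, r^4} -> sqrt(5)/2 + 3/2, {r^2, r^3} -> 3/2 - sqrt(5)/2, {s, sr, ..., sr^4} -> 0.
Now take the inner product of this character with each irreducible chi from the table, <chi_4*chi_4, chi> = (1/10) sum_C |C| (chi_4*chi_4)(C) conj(chi(C)):
  <chi_4*chi_4, chi_1> = (1/10)[1*(4)*conj(1) + 2*(sqrt(5)/2 + 3/2)*conj(1) + 2*(3/2 - sqrt(5)/2)*conj(1) + 5*(0)*conj(1)]
      = (1/10)[(4) + (sqrt(5) + 3) + (3 - sqrt(5)) + (0)] = 10/10 = 1
  <chi_4*chi_4, chi_2> = (1/10)[1*(4)*conj(1) + 2*(sqrt(5)/2 + 3/2)*conj(1) + 2*(3/2 - sqrt(5)/2)*conj(1) + 5*(0)*conj(-1)]
      = (1/10)[(4) + (sqrt(5) + 3) + (3 - sqrt(5)) + (0)] = 10/10 = 1
  <chi_4*chi_4, chi_3> = (1/10)[1*(4)*conj(2) + 2*(sqrt(5)/2 + 3/2)*conj(-1/2 + sqrt(5)/2) + 2*(3/2 - sqrt(5)/2)*conj(-sqrt(5)/2 - 1/2) + 5*(0)*conj(0)]
      = (1/10)[(8) + (1 + sqrt(5)) + (1 - sqrt(5)) + (0)] = 10/10 = 1
  <chi_4*chi_4, chi_4> = (1/10)[1*(4)*conj(2) + 2*(sqrt(5)/2 + 3/2)*conj(-sqrt(5)/2 - 1/2) + 2*(3/2 - sqrt(5)/2)*conj(-1/2 + sqrt(5)/2) + 5*(0)*conj(0)]
      = (1/10)[(8) + (-2*sqrt(5) - 4) + (-4 + 2*sqrt(5)) + (0)] = 0/10 = 0
Hence the multiplicities are chi_1: 1, chi_2: 1, chi_3: 1. Dimension check: dim(chi_4)*dim(chi_4) = 2*2 = 4 and sum (mult * dim) = 1*1 + 1*1 + 1*2 = 4.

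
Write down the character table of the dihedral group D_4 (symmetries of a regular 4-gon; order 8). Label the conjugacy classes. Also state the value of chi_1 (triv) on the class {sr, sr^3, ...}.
Conjugacy classes: {e} of size 1, {r^2} of size 1, {r^1, r^3} of size 2, {s, sr^2, ...} of size 2, {sr, sr^3, ...} of size 2.
Character table:
  irrep \ class              {e} (size 1)  {r^2} (size 1)  {r^1, r^3} (size 2)  {s, sr^2, ...} (size 2)  {sr, sr^3, ...} (size 2)
  chi_1 (triv)               1             1               1                    1                        1                       
  chi_2 (sign: r->1, s->-1)  1             1               1                    -1                       -1                      
  chi_3 (r->-1, s->1)        1             1               -1                   1                        -1                      
  chi_4 (r->-1, s->-1)       1             1               -1                   -1                       1                       
  chi_5 (2d, j=1)            2             -2              0                    0                        0                       

Spot check: chi_1 (triv) on {sr, sr^3, ...} = 1.

D_4 has order 2*4 = 8 with 5 conjugacy classes, hence 5 irreducibles. Sum of squared dims 1 + 1 + 1 + 1 + 4 = 8 = |G|. Linear characters come from the abelianisation; the 2-dimensional irreps have character r^k -> 2*cos(2*pi*j*k/4), reflections -> 0.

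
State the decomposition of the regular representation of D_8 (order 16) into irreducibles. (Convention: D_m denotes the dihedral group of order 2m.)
Each irreducible V_i of dimension d_i appears with multiplicity d_i, i.e. rho_reg = (direct sum over all irreducibles V_i) d_i V_i. The irreducible dimensions for D_8 are 1, 1, 1, 1, 2, 2, 2: 4 irreducibles of dimension 1, each with multiplicity 1; 3 irreducibles of dimension 2, each with multiplicity 2. Total dimension 4*1*1 + 3*2*2 = 16 = |G|.

Why: General theorem: in the regular representation of a finite group G, each irreducible appears with multiplicity equal to its dimension. Check: dim(rho_reg) = sum d_i^2 = 1 + 1 + 1 + 1 + 4 + 4 + 4 = 16 = |G|.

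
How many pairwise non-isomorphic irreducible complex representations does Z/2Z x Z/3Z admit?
6

Justification: The number of irreducible complex representations of a finite group equals its number of conjugacy classes. Z/2Z x Z/3Z is abelian of order 6, so every element is its own conjugacy class: 6 classes, so Z/2Z x Z/3Z (order 6) has exactly 6 irreducible complex representations.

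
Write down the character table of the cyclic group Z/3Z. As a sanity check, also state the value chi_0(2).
Character table of Z/3Z (irreps indexed chi_0,...,chi_2 with chi_k(m) = zeta_3^(k*m), zeta_3 = exp(2*pi*i/3)):
  irrep \ class  {0} (size 1)  {1} (size 1)    {2} (size 1)  
  chi_0          1             1               1             
  chi_1          1             exp(2*I*pi/3)   exp(-2*I*pi/3)
  chi_2          1             exp(-2*I*pi/3)  exp(2*I*pi/3) 

Spot check: chi_0(2) = zeta_3^(0*2) = zeta_3^0 = 1.

Details: Z/3Z is abelian, so all 3 irreducible complex representations are 1-dimensional. They are given by chi_k(m) = zeta_3^(k*m) for k = 0,...,2. Row orthogonality: sum_m chi_k(m) conj(chi_l(m)) = 3 * [k = l].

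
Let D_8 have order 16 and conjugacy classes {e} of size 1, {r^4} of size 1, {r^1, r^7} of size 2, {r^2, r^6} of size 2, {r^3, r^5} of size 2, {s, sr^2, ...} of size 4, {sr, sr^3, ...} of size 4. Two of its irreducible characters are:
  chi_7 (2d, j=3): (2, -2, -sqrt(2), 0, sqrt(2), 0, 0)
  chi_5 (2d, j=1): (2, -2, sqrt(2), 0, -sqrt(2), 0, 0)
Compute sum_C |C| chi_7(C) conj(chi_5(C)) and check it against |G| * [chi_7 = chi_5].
Sum = 0; so <chi_7, chi_5> = 0 (distinct irreducibles are orthogonal).

Justification: Compute term by term over conjugacy classes (|C| * chi_7(C) * conj(chi_5(C))):
  1*(2)*conj(2) + 1*(-2)*conj(-2) + 2*(-sqrt(2))*conj(sqrt(2)) + 2*(0)*conj(0) + 2*(sqrt(2))*conj(-sqrt(2)) + 4*(0)*conj(0) + 4*(0)*conj(0)
  = (4) + (4) + (-4) + (0) + (-4) + (0) + (0)
  = 0.
Dividing by |G| = 16 gives 0/16 = 0, matching the row-orthogonality relation <chi_7, chi_5> = [chi_7 = chi_5].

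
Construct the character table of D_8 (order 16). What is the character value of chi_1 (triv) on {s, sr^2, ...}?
Conjugacy classes: {e} of size 1, {r^4} of size 1, {r^1, r^7} of size 2, {r^2, r^6} of size 2, {r^3, r^5} of size 2, {s, sr^2, ...} of size 4, {sr, sr^3, ...} of size 4.
Character table:
  irrep \ class              {e} (size 1)  {r^4} (size 1)  {r^1, r^7} (size 2)  {r^2, r^6} (size 2)  {r^3, r^5} (size 2)  {s, sr^2, ...} (size 4)  {sr, sr^3, ...} (size 4)
  chi_1 (triv)               1             1               1                    1                    1                    1                        1                       
  chi_2 (sign: r->1, s->-1)  1             1               1                    1                    1                    -1                       -1                      
  chi_3 (r->-1, s->1)        1             1               -1                   1                    -1                   1                        -1                      
  chi_4 (r->-1, s->-1)       1             1               -1                   1                    -1                   -1                       1                       
  chi_5 (2d, j=1)            2             -2              sqrt(2)              0                    -sqrt(2)             0                        0                       
  chi_6 (2d, j=2)            2             2               0                    -2                   0                    0                        0                       
  chi_7 (2d, j=3)            2             -2              -sqrt(2)             0                    sqrt(2)              0                        0                       

Spot check: chi_1 (triv) on {s, sr^2, ...} = 1.

Solution. D_8 has order 2*8 = 16 with 7 conjugacy classes, hence 7 irreducibles. Sum of squared dims 1 + 1 + 1 + 1 + 4 + 4 + 4 = 16 = |G|. Linear characters come from the abelianisation; the 2-dimensional irreps have character r^k -> 2*cos(2*pi*j*k/8), reflections -> 0.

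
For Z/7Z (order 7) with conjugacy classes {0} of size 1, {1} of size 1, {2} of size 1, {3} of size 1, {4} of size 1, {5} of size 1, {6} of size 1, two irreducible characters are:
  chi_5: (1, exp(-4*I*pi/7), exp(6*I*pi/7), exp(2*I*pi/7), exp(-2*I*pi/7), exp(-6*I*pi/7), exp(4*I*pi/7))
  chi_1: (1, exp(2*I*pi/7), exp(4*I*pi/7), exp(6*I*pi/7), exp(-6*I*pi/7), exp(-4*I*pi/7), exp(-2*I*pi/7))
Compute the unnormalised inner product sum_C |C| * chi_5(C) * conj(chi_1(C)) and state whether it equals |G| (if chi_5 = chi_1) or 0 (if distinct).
Sum = 0; so <chi_5, chi_1> = 0 (distinct irreducibles are orthogonal).

Working: Compute term by term over conjugacy classes (|C| * chi_5(C) * conj(chi_1(C))):
  1*(1)*conj(1) + 1*(exp(-4*I*pi/7))*conj(exp(2*I*pi/7)) + 1*(exp(6*I*pi/7))*conj(exp(4*I*pi/7)) + 1*(exp(2*I*pi/7))*conj(exp(6*I*pi/7)) + 1*(exp(-2*I*pi/7))*conj(exp(-6*I*pi/7)) + 1*(exp(-6*I*pi/7))*conj(exp(-4*I*pi/7)) + 1*(exp(4*I*pi/7))*conj(exp(-2*I*pi/7))
  = (1) + (exp(-6*I*pi/7)) + (exp(2*I*pi/7)) + (exp(-4*I*pi/7)) + (exp(4*I*pi/7)) + (exp(-2*I*pi/7)) + (exp(6*I*pi/7))
  = 0.
(Exp terms are combined using exp(i*s)*conj(exp(i*t)) = exp(i*(s-t)), and sums of them are collapsed using the identity that for every m > 1 the m distinct m-th roots of unity sum to 0, e.g. 1 + exp(2*I*pi/3) + exp(-2*I*pi/3) = 0.)
Dividing by |G| = 7 gives 0/7 = 0, matching the row-orthogonality relation <chi_5, chi_1> = [chi_5 = chi_1].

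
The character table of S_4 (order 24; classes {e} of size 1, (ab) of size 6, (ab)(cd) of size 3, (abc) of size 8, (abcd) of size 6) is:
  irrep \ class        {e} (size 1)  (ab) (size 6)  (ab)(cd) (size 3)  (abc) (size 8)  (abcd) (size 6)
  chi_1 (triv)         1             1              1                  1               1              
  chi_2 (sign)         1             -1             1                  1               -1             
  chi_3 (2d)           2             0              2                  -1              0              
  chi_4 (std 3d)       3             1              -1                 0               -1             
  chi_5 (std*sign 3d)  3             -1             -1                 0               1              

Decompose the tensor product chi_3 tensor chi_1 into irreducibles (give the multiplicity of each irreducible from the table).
chi_3 tensor chi_1 = chi_3 (all other irreducibles have multiplicity 0).

Working: The character of a tensor product is the pointwise product (chi_3 * chi_1)(C) = chi_3(C) * chi_1(C):
  {e}: (2)*(1), (ab): (0)*(1), (ab)(cd): (2)*(1), (abc): (-1)*(1), (abcd): (0)*(1)
so (chi_3 * chi_1) takes values
  {e} -> 2, (ab) -> 0, (ab)(cd) -> 2, (abc) -> -1, (abcd) -> 0.
Now take the inner product of this character with each irreducible chi from the table, <chi_3*chi_1, chi> = (1/24) sum_C |C| (chi_3*chi_1)(C) conj(chi(C)):
  <chi_3*chi_1, chi_1> = (1/24)[1*(2)*conj(1) + 6*(0)*conj(1) + 3*(2)*conj(1) + 8*(-1)*conj(1) + 6*(0)*conj(1)]
      = (1/24)[(2) + (0) + (6) + (-8) + (0)] = 0/24 = 0
  <chi_3*chi_1, chi_2> = (1/24)[1*(2)*conj(1) + 6*(0)*conj(-1) + 3*(2)*conj(1) + 8*(-1)*conj(1) + 6*(0)*conj(-1)]
      = (1/24)[(2) + (0) + (6) + (-8) + (0)] = 0/24 = 0
  <chi_3*chi_1, chi_3> = (1/24)[1*(2)*conj(2) + 6*(0)*conj(0) + 3*(2)*conj(2) + 8*(-1)*conj(-1) + 6*(0)*conj(0)]
      = (1/24)[(4) + (0) + (12) + (8) + (0)] = 24/24 = 1
  <chi_3*chi_1, chi_4> = (1/24)[1*(2)*conj(3) + 6*(0)*conj(1) + 3*(2)*conj(-1) + 8*(-1)*conj(0) + 6*(0)*conj(-1)]
      = (1/24)[(6) + (0) + (-6) + (0) + (0)] = 0/24 = 0
  <chi_3*chi_1, chi_5> = (1/24)[1*(2)*conj(3) + 6*(0)*conj(-1) + 3*(2)*conj(-1) + 8*(-1)*conj(0) + 6*(0)*conj(1)]
      = (1/24)[(6) + (0) + (-6) + (0) + (0)] = 0/24 = 0
Hence the multiplicities are chi_3: 1. Dimension check: dim(chi_3)*dim(chi_1) = 2*1 = 2 and sum (mult * dim) = 1*2 = 2.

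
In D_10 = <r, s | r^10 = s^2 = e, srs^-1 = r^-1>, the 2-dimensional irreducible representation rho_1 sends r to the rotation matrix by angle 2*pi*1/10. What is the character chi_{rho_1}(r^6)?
chi_{rho_1}(r^6) = 2*cos(2*pi*1*6/10) = -sqrt(5)/2 - 1/2

Details: rho_1(r^6) is rotation by angle 2*pi*1*6/10, whose trace is 2*cos(2*pi*1*6/10) = -sqrt(5)/2 - 1/2.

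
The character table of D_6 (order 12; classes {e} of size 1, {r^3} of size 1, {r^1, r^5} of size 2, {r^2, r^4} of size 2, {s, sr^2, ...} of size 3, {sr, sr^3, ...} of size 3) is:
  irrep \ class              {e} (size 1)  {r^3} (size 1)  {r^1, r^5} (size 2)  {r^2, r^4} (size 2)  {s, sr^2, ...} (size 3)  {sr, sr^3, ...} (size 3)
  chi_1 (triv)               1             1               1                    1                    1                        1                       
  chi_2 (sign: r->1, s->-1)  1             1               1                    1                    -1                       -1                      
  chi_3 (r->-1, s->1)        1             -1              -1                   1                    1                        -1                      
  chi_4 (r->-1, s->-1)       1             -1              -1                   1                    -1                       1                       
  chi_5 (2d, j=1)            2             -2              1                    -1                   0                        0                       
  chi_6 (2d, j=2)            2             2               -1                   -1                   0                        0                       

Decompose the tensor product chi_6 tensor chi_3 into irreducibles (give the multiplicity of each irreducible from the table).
chi_6 tensor chi_3 = chi_5 (all other irreducibles have multiplicity 0).

The character of a tensor product is the pointwise product (chi_6 * chi_3)(C) = chi_6(C) * chi_3(C):
  {e}: (2)*(1), {r^3}: (2)*(-1), {r^1, r^5}: (-1)*(-1), {r^2, r^4}: (-1)*(1), {s, sr^2, ...}: (0)*(1), {sr, sr^3, ...}: (0)*(-1)
so (chi_6 * chi_3) takes values
  {e} -> 2, {r^3} -> -2, {r^1, r^5} -> 1, {r^2, r^4} -> -1, {s, sr^2, ...} -> 0, {sr, sr^3, ...} -> 0.
Now take the inner product of this character with each irreducible chi from the table, <chi_6*chi_3, chi> = (1/12) sum_C |C| (chi_6*chi_3)(C) conj(chi(C)):
  <chi_6*chi_3, chi_1> = (1/12)[1*(2)*conj(1) + 1*(-2)*conj(1) + 2*(1)*conj(1) + 2*(-1)*conj(1) + 3*(0)*conj(1) + 3*(0)*conj(1)]
      = (1/12)[(2) + (-2) + (2) + (-2) + (0) + (0)] = 0/12 = 0
  <chi_6*chi_3, chi_2> = (1/12)[1*(2)*conj(1) + 1*(-2)*conj(1) + 2*(1)*conj(1) + 2*(-1)*conj(1) + 3*(0)*conj(-1) + 3*(0)*conj(-1)]
      = (1/12)[(2) + (-2) + (2) + (-2) + (0) + (0)] = 0/12 = 0
  <chi_6*chi_3, chi_3> = (1/12)[1*(2)*conj(1) + 1*(-2)*conj(-1) + 2*(1)*conj(-1) + 2*(-1)*conj(1) + 3*(0)*conj(1) + 3*(0)*conj(-1)]
      = (1/12)[(2) + (2) + (-2) + (-2) + (0) + (0)] = 0/12 = 0
  <chi_6*chi_3, chi_4> = (1/12)[1*(2)*conj(1) + 1*(-2)*conj(-1) + 2*(1)*conj(-1) + 2*(-1)*conj(1) + 3*(0)*conj(-1) + 3*(0)*conj(1)]
      = (1/12)[(2) + (2) + (-2) + (-2) + (0) + (0)] = 0/12 = 0
  <chi_6*chi_3, chi_5> = (1/12)[1*(2)*conj(2) + 1*(-2)*conj(-2) + 2*(1)*conj(1) + 2*(-1)*conj(-1) + 3*(0)*conj(0) + 3*(0)*conj(0)]
      = (1/12)[(4) + (4) + (2) + (2) + (0) + (0)] = 12/12 = 1
  <chi_6*chi_3, chi_6> = (1/12)[1*(2)*conj(2) + 1*(-2)*conj(2) + 2*(1)*conj(-1) + 2*(-1)*conj(-1) + 3*(0)*conj(0) + 3*(0)*conj(0)]
      = (1/12)[(4) + (-4) + (-2) + (2) + (0) + (0)] = 0/12 = 0
Hence the multiplicities are chi_5: 1. Dimension check: dim(chi_6)*dim(chi_3) = 2*1 = 2 and sum (mult * dim) = 1*2 = 2.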